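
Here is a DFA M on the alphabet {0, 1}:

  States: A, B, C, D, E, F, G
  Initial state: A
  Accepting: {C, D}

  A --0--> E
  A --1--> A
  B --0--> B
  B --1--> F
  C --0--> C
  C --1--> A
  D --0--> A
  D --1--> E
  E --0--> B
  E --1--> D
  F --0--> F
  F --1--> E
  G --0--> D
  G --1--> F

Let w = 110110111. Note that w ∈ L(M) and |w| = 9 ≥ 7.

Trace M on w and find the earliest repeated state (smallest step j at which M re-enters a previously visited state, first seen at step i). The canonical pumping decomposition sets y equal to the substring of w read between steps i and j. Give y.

Run of M on w = 1 1 0 1 1 0 1 1 1:
  step 0: A  (start)
  step 1: A  (read 1: A→A)   ← first repeat (A seen earlier)
  step 2: A  (read 1: A→A)
  step 3: E  (read 0: A→E)
  step 4: D  (read 1: E→D)
  step 5: E  (read 1: D→E)
  step 6: B  (read 0: E→B)
  step 7: F  (read 1: B→F)
  step 8: E  (read 1: F→E)
  step 9: D  (read 1: E→D)

So i = 0, j = 1, giving x = w[0:0] = ε, y = w[0:1] = 1, z = w[1:9] = 10110111.
Check: |xy| = 1 ≤ 7 and |y| = 1 ≥ 1. Reading y takes M from A back to A, so every xyⁱz is accepted.

1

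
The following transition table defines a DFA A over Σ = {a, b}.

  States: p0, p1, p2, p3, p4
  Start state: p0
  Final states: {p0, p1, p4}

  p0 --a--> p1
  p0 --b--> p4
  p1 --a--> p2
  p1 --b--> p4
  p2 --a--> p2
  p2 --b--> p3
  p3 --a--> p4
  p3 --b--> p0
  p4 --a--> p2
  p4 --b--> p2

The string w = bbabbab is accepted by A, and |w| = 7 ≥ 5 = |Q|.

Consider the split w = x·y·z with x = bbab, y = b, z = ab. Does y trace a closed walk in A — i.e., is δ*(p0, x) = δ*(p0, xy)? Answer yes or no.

State sequence: p0 -b-> p4 -b-> p2 -a-> p2 -b-> p3 -b-> p0

After x (step 4): p3. After xy (step 5): p0.
They differ (p3 ≠ p0), so y is not a cycle from the state after x; this split is not the one the pumping-lemma construction produces, and pumping y need not keep the string in L(A).

no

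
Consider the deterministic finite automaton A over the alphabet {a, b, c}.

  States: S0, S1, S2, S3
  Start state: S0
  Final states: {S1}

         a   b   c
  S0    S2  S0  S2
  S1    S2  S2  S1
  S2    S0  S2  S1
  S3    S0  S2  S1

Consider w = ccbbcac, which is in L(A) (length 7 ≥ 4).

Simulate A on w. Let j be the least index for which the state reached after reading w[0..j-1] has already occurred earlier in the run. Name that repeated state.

Run of A on w = c c b b c a c:
  step 0: S0  (start)
  step 1: S2  (read c: S0→S2)
  step 2: S1  (read c: S2→S1)
  step 3: S2  (read b: S1→S2)   ← first repeat (S2 seen earlier)
  step 4: S2  (read b: S2→S2)
  step 5: S1  (read c: S2→S1)
  step 6: S2  (read a: S1→S2)
  step 7: S1  (read c: S2→S1)

The earliest repeat is at step j = 3: A is in S2, which it already visited at step i = 1.
Since A has 4 states, any run of length ≥ 4 visits 4+1 states, so by pigeonhole some state repeats within the first 4 steps — that repeat gives the pumpable loop.

S2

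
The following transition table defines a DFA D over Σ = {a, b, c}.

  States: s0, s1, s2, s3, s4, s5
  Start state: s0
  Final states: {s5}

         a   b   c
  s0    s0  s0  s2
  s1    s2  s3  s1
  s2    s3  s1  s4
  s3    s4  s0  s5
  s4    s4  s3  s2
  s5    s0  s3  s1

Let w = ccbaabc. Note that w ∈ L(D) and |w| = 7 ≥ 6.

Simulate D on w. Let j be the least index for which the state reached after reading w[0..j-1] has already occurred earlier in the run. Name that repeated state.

s4

Run of D on w = c c b a a b c:
  step 0: s0  (start)
  step 1: s2  (read c: s0→s2)
  step 2: s4  (read c: s2→s4)
  step 3: s3  (read b: s4→s3)
  step 4: s4  (read a: s3→s4)   ← first repeat (s4 seen earlier)
  step 5: s4  (read a: s4→s4)
  step 6: s3  (read b: s4→s3)
  step 7: s5  (read c: s3→s5)

The earliest repeat is at step j = 4: D is in s4, which it already visited at step i = 2.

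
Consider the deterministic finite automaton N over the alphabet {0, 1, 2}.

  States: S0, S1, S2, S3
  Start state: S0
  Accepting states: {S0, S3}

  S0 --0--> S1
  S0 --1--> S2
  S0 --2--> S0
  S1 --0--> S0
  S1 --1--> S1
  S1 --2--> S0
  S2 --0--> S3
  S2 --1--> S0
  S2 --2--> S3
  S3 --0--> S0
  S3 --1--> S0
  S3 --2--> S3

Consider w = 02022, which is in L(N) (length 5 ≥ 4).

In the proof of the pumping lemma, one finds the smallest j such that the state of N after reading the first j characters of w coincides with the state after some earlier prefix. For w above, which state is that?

State sequence: S0 -0-> S1 -2-> S0 -0-> S1 -2-> S0 -2-> S0
First repeat at step 2: S0 was already visited.

The earliest repeat is at step j = 2: N is in S0, which it already visited at step i = 0.

S0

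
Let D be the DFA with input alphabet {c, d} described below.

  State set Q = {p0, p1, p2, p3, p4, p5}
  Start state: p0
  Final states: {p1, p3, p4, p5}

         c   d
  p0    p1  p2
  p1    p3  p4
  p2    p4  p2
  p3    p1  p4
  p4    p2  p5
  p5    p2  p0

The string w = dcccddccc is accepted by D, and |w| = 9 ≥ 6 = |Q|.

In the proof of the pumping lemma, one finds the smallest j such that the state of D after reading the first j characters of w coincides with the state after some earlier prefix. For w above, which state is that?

p2

Run of D on w = d c c c d d c c c:
  step 0: p0  (start)
  step 1: p2  (read d: p0→p2)
  step 2: p4  (read c: p2→p4)
  step 3: p2  (read c: p4→p2)   ← first repeat (p2 seen earlier)
  step 4: p4  (read c: p2→p4)
  step 5: p5  (read d: p4→p5)
  step 6: p0  (read d: p5→p0)
  step 7: p1  (read c: p0→p1)
  step 8: p3  (read c: p1→p3)
  step 9: p1  (read c: p3→p1)

The earliest repeat is at step j = 3: D is in p2, which it already visited at step i = 1.
Since D has 6 states, any run of length ≥ 6 visits 6+1 states, so by pigeonhole some state repeats within the first 6 steps — that repeat gives the pumpable loop.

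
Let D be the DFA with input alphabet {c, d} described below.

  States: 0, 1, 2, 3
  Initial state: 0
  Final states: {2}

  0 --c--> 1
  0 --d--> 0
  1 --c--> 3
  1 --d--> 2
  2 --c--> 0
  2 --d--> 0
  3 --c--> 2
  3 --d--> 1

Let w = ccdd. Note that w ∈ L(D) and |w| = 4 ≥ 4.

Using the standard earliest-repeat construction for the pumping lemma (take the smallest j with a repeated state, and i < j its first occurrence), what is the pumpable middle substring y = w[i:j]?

cd

Run of D on w = c c d d:
  step 0: 0  (start)
  step 1: 1  (read c: 0→1)
  step 2: 3  (read c: 1→3)
  step 3: 1  (read d: 3→1)   ← first repeat (1 seen earlier)
  step 4: 2  (read d: 1→2)

So i = 1, j = 3, giving x = w[0:1] = c, y = w[1:3] = cd, z = w[3:4] = d.
Check: |xy| = 3 ≤ 4 and |y| = 2 ≥ 1. Reading y takes D from 1 back to 1, so every xyⁱz is accepted.
With |Q| = 4, pigeonhole forces a state repeat no later than step 4; the substring read between the first and second visits to that state can be pumped.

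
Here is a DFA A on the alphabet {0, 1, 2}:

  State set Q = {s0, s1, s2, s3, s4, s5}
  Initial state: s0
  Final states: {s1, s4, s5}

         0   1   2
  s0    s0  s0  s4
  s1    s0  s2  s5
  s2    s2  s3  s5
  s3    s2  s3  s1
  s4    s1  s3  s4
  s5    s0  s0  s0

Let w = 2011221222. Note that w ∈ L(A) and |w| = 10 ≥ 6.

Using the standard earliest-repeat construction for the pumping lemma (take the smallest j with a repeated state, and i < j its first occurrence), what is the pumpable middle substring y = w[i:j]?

Run of A on w = 2 0 1 1 2 2 1 2 2 2:
  step 0: s0  (start)
  step 1: s4  (read 2: s0→s4)
  step 2: s1  (read 0: s4→s1)
  step 3: s2  (read 1: s1→s2)
  step 4: s3  (read 1: s2→s3)
  step 5: s1  (read 2: s3→s1)   ← first repeat (s1 seen earlier)
  step 6: s5  (read 2: s1→s5)
  step 7: s0  (read 1: s5→s0)
  step 8: s4  (read 2: s0→s4)
  step 9: s4  (read 2: s4→s4)
  step 10: s4  (read 2: s4→s4)

So i = 2, j = 5, giving x = w[0:2] = 20, y = w[2:5] = 112, z = w[5:10] = 21222.
Check: |xy| = 5 ≤ 6 and |y| = 3 ≥ 1. Reading y takes A from s1 back to s1, so every xyⁱz is accepted.
With |Q| = 6, pigeonhole forces a state repeat no later than step 6; the substring read between the first and second visits to that state can be pumped.

112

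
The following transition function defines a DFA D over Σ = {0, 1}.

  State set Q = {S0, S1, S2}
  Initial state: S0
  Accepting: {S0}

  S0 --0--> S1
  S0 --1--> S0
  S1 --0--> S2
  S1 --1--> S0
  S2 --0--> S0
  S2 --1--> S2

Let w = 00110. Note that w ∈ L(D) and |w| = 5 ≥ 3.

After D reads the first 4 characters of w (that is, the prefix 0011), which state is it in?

Run of D on the first 4 characters of w = 0 0 1 1:
  step 0: S0  (start)
  step 1: S1  (read 0: S0→S1)
  step 2: S2  (read 0: S1→S2)
  step 3: S2  (read 1: S2→S2)
  step 4: S2  (read 1: S2→S2)

After reading 4 characters, D is in state S2.
(This kind of state-tracing is the core of the pumping-lemma construction: with 3 states, pigeonhole forces a repeat within the first 3 steps.)

S2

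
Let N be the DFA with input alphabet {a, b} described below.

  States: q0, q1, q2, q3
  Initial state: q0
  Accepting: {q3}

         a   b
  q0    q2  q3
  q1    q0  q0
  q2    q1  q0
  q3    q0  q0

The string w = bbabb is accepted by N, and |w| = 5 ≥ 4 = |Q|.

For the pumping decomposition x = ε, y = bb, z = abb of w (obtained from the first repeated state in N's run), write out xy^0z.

abb

xy⁰z = xz = ε·abb = abb.
Reading y = bb takes N from q0 back to q0, so after x the machine is still in q0, and z then leads to the accepting state q3. Hence abb ∈ L(N).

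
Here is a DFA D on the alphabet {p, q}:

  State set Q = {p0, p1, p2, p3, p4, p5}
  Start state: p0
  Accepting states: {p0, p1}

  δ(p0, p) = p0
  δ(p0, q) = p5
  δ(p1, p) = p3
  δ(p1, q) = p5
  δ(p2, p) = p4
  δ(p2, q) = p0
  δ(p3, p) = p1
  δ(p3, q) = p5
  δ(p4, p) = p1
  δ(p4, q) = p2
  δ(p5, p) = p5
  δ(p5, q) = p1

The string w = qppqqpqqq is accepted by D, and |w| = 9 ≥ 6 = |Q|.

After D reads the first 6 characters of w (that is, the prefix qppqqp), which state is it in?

Run of D on the first 6 characters of w = q p p q q p:
  step 0: p0  (start)
  step 1: p5  (read q: p0→p5)
  step 2: p5  (read p: p5→p5)
  step 3: p5  (read p: p5→p5)
  step 4: p1  (read q: p5→p1)
  step 5: p5  (read q: p1→p5)
  step 6: p5  (read p: p5→p5)

After reading 6 characters, D is in state p5.

p5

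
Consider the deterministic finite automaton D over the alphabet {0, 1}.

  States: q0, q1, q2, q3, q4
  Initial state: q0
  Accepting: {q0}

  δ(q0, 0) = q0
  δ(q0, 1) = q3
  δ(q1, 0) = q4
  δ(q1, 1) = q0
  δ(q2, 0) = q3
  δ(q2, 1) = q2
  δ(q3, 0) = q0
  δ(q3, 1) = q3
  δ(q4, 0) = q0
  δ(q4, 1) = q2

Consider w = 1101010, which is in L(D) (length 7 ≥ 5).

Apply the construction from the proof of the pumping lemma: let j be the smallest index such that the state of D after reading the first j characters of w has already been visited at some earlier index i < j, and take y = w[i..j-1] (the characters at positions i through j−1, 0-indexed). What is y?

1

State sequence: q0 -1-> q3 -1-> q3 -0-> q0 -1-> q3 -0-> q0 -1-> q3 -0-> q0
First repeat at step 2: q3 was already visited.

So i = 1, j = 2, giving x = w[0:1] = 1, y = w[1:2] = 1, z = w[2:7] = 01010.
Check: |xy| = 2 ≤ 5 and |y| = 1 ≥ 1. Reading y takes D from q3 back to q3, so every xyⁱz is accepted.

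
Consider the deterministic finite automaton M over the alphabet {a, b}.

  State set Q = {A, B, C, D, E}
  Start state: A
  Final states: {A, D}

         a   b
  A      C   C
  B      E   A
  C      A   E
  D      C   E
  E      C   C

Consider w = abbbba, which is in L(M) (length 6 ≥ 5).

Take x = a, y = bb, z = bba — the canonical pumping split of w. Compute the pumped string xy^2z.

xy^2z = a·bb·bb·bba = abbbbbba.
Reading y = bb takes M from C back to C, so after x·y·y the machine is still in C, and z then leads to the accepting state A. Hence abbbbbba ∈ L(M).

abbbbbba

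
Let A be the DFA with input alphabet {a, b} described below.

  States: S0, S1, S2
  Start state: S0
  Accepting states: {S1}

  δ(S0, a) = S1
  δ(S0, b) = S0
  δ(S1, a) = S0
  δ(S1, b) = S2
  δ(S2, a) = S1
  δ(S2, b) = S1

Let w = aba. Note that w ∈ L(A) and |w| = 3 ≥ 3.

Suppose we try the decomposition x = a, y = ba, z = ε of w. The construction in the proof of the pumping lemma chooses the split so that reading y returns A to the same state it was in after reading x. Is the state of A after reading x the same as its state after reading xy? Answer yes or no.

Run of A on the first 3 characters of w = a b a:
  step 0: S0  (start)
  step 1: S1  (read a: S0→S1)
  step 2: S2  (read b: S1→S2)
  step 3: S1  (read a: S2→S1)

After x (step 1): S1. After xy (step 3): S1.
They match, so y = ba drives A around a cycle from S1 back to itself; pumping y any number of times keeps A in S1 before reading z, and xyⁱz ∈ L(A) for every i ≥ 0.

yes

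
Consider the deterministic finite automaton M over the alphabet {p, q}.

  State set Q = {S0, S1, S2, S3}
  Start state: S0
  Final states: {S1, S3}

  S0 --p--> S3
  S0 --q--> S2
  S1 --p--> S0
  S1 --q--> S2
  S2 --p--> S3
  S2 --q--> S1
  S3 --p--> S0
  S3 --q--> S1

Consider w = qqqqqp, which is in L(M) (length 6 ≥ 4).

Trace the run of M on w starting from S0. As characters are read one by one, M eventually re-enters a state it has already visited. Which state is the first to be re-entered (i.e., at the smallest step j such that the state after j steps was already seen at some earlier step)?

State sequence: S0 -q-> S2 -q-> S1 -q-> S2 -q-> S1 -q-> S2 -p-> S3
First repeat at step 3: S2 was already visited.

The earliest repeat is at step j = 3: M is in S2, which it already visited at step i = 1.
The DFA has 4 states, so the proof of the pumping lemma guarantees a repeated state among the first 4+1 visited; the segment between the two visits is the pumpable y.

S2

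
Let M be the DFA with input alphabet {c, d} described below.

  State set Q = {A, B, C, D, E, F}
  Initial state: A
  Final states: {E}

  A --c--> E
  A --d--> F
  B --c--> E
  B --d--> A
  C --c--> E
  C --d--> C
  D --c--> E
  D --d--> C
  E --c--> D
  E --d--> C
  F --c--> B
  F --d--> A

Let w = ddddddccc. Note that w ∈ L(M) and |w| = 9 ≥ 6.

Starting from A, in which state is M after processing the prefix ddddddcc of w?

State sequence: A -d-> F -d-> A -d-> F -d-> A -d-> F -d-> A -c-> E -c-> D

After reading 8 characters, M is in state D.

D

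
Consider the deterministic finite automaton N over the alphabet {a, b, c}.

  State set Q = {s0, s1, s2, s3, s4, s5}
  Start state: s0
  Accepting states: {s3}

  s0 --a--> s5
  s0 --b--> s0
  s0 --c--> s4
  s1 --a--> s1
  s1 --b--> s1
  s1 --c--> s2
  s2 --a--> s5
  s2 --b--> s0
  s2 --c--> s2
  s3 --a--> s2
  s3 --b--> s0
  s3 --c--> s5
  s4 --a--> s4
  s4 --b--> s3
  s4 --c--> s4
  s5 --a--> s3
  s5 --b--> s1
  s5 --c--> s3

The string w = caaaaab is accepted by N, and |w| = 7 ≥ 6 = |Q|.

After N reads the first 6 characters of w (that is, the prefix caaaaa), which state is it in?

State sequence: s0 -c-> s4 -a-> s4 -a-> s4 -a-> s4 -a-> s4 -a-> s4

After reading 6 characters, N is in state s4.

s4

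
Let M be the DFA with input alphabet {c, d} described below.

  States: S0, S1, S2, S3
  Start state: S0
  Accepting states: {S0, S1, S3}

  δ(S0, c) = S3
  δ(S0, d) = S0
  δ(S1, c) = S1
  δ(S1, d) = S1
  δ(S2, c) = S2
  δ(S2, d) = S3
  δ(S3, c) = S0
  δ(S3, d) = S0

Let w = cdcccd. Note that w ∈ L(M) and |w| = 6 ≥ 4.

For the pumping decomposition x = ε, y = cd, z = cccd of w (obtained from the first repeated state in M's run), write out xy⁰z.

xy⁰z = xz = ε·cccd = cccd.
Reading y = cd takes M from S0 back to S0, so after x the machine is still in S0, and z then leads to the accepting state S0. Hence cccd ∈ L(M).

cccd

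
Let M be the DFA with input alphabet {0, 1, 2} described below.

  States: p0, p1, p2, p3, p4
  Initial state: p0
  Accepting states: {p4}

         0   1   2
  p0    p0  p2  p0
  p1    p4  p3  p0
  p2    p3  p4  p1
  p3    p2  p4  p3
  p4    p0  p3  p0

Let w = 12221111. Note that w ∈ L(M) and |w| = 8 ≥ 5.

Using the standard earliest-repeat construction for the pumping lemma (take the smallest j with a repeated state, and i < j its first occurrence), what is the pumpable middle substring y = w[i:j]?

122

Run of M on w = 1 2 2 2 1 1 1 1:
  step 0: p0  (start)
  step 1: p2  (read 1: p0→p2)
  step 2: p1  (read 2: p2→p1)
  step 3: p0  (read 2: p1→p0)   ← first repeat (p0 seen earlier)
  step 4: p0  (read 2: p0→p0)
  step 5: p2  (read 1: p0→p2)
  step 6: p4  (read 1: p2→p4)
  step 7: p3  (read 1: p4→p3)
  step 8: p4  (read 1: p3→p4)

So i = 0, j = 3, giving x = w[0:0] = ε, y = w[0:3] = 122, z = w[3:8] = 21111.
Check: |xy| = 3 ≤ 5 and |y| = 3 ≥ 1. Reading y takes M from p0 back to p0, so every xyⁱz is accepted.
Since M has 5 states, any run of length ≥ 5 visits 5+1 states, so by pigeonhole some state repeats within the first 5 steps — that repeat gives the pumpable loop.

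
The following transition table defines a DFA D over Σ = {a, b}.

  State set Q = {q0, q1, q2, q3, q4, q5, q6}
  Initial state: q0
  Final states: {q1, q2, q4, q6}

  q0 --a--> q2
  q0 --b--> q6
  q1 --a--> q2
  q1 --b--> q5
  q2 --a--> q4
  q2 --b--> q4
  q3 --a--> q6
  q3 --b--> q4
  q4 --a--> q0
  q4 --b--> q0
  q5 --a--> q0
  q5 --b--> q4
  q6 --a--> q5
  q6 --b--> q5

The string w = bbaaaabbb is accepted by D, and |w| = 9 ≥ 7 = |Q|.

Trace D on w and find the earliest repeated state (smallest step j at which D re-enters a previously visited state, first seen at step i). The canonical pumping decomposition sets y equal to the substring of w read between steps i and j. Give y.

bba

Run of D on w = b b a a a a b b b:
  step 0: q0  (start)
  step 1: q6  (read b: q0→q6)
  step 2: q5  (read b: q6→q5)
  step 3: q0  (read a: q5→q0)   ← first repeat (q0 seen earlier)
  step 4: q2  (read a: q0→q2)
  step 5: q4  (read a: q2→q4)
  step 6: q0  (read a: q4→q0)
  step 7: q6  (read b: q0→q6)
  step 8: q5  (read b: q6→q5)
  step 9: q4  (read b: q5→q4)

So i = 0, j = 3, giving x = w[0:0] = ε, y = w[0:3] = bba, z = w[3:9] = aaabbb.
Check: |xy| = 3 ≤ 7 and |y| = 3 ≥ 1. Reading y takes D from q0 back to q0, so every xyⁱz is accepted.
With |Q| = 7, pigeonhole forces a state repeat no later than step 7; the substring read between the first and second visits to that state can be pumped.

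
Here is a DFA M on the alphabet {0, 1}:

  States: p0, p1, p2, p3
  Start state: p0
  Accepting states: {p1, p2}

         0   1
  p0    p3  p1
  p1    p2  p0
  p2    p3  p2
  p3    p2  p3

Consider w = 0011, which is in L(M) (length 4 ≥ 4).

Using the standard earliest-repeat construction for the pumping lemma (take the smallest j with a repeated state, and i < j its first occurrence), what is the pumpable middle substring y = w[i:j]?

1

State sequence: p0 -0-> p3 -0-> p2 -1-> p2 -1-> p2
First repeat at step 3: p2 was already visited.

So i = 2, j = 3, giving x = w[0:2] = 00, y = w[2:3] = 1, z = w[3:4] = 1.
Check: |xy| = 3 ≤ 4 and |y| = 1 ≥ 1. Reading y takes M from p2 back to p2, so every xyⁱz is accepted.
Since M has 4 states, any run of length ≥ 4 visits 4+1 states, so by pigeonhole some state repeats within the first 4 steps — that repeat gives the pumpable loop.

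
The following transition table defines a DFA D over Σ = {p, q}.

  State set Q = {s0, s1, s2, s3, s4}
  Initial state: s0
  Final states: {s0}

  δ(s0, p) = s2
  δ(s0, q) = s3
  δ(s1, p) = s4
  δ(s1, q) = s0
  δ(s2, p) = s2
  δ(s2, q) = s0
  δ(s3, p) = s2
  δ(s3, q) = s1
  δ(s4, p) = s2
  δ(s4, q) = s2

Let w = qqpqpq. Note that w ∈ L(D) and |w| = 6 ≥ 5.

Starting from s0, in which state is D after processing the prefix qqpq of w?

State sequence: s0 -q-> s3 -q-> s1 -p-> s4 -q-> s2

After reading 4 characters, D is in state s2.

s2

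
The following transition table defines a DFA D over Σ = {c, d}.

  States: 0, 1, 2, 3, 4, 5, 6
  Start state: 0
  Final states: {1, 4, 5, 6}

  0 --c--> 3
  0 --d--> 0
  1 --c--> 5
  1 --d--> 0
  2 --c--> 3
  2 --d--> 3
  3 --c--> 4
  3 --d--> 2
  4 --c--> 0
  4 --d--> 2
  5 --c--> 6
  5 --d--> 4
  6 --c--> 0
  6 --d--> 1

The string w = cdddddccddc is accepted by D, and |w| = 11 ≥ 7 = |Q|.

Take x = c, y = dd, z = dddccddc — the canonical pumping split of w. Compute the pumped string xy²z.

xy^2z = c·dd·dd·dddccddc = cdddddddccddc.
Reading y = dd takes D from 3 back to 3, so after x·y·y the machine is still in 3, and z then leads to the accepting state 4. Hence cdddddddccddc ∈ L(D).

cdddddddccddc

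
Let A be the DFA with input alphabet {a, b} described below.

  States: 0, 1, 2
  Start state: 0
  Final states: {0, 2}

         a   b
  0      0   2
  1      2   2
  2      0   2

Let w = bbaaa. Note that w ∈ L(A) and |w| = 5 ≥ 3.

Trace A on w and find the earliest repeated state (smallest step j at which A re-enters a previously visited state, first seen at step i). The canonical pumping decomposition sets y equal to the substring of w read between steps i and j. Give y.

Run of A on w = b b a a a:
  step 0: 0  (start)
  step 1: 2  (read b: 0→2)
  step 2: 2  (read b: 2→2)   ← first repeat (2 seen earlier)
  step 3: 0  (read a: 2→0)
  step 4: 0  (read a: 0→0)
  step 5: 0  (read a: 0→0)

So i = 1, j = 2, giving x = w[0:1] = b, y = w[1:2] = b, z = w[2:5] = aaa.
Check: |xy| = 2 ≤ 3 and |y| = 1 ≥ 1. Reading y takes A from 2 back to 2, so every xyⁱz is accepted.

b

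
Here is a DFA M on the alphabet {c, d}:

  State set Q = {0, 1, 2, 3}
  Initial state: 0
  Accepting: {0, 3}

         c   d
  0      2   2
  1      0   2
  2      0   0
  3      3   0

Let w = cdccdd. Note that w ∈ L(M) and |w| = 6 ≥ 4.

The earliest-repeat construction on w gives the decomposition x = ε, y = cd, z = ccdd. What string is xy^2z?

xy^2z = ε·cd·cd·ccdd = cdcdccdd.
Reading y = cd takes M from 0 back to 0, so after x·y·y the machine is still in 0, and z then leads to the accepting state 0. Hence cdcdccdd ∈ L(M).

cdcdccdd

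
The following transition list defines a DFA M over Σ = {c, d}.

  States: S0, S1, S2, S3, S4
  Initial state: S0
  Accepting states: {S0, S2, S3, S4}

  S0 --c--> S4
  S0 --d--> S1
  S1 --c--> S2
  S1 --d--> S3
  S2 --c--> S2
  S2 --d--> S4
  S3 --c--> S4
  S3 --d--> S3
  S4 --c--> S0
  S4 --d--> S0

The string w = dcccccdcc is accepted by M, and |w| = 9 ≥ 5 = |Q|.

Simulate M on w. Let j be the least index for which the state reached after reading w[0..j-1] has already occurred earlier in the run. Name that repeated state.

Run of M on w = d c c c c c d c c:
  step 0: S0  (start)
  step 1: S1  (read d: S0→S1)
  step 2: S2  (read c: S1→S2)
  step 3: S2  (read c: S2→S2)   ← first repeat (S2 seen earlier)
  step 4: S2  (read c: S2→S2)
  step 5: S2  (read c: S2→S2)
  step 6: S2  (read c: S2→S2)
  step 7: S4  (read d: S2→S4)
  step 8: S0  (read c: S4→S0)
  step 9: S4  (read c: S0→S4)

The earliest repeat is at step j = 3: M is in S2, which it already visited at step i = 2.
Since M has 5 states, any run of length ≥ 5 visits 5+1 states, so by pigeonhole some state repeats within the first 5 steps — that repeat gives the pumpable loop.

S2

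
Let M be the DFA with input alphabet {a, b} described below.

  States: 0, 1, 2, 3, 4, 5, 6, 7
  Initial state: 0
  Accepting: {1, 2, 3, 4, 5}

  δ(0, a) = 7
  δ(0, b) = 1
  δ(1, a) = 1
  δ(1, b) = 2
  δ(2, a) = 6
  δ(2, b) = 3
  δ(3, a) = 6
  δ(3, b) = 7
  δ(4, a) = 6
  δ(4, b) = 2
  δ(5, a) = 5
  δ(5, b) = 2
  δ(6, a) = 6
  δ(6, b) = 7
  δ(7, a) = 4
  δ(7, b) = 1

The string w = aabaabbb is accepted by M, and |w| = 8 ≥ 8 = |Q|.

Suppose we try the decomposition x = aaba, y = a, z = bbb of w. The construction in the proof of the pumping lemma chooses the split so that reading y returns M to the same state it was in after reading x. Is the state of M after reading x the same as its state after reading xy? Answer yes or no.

yes

State sequence: 0 -a-> 7 -a-> 4 -b-> 2 -a-> 6 -a-> 6

After x (step 4): 6. After xy (step 5): 6.
They match, so y = a drives M around a cycle from 6 back to itself; pumping y any number of times keeps M in 6 before reading z, and xyⁱz ∈ L(M) for every i ≥ 0.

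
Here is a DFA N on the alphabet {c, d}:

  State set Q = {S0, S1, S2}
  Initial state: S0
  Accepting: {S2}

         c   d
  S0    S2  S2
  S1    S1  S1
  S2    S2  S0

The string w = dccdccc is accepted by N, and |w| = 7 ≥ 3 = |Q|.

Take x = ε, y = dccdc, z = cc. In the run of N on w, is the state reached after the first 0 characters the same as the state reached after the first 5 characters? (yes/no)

no

State sequence: S0 -d-> S2 -c-> S2 -c-> S2 -d-> S0 -c-> S2

After x (step 0): S0. After xy (step 5): S2.
They differ (S0 ≠ S2), so y is not a cycle from the state after x; this split is not the one the pumping-lemma construction produces, and pumping y need not keep the string in L(N).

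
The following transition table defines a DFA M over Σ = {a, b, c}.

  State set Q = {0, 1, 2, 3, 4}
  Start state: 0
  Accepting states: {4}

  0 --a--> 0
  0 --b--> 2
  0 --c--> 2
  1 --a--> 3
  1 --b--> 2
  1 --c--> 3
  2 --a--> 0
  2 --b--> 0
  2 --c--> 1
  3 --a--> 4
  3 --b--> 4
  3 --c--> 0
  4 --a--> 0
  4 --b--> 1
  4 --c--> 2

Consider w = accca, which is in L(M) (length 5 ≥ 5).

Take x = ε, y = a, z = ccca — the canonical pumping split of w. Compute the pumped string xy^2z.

aaccca

xy^2z = ε·a·a·ccca = aaccca.
Reading y = a takes M from 0 back to 0, so after x·y·y the machine is still in 0, and z then leads to the accepting state 4. Hence aaccca ∈ L(M).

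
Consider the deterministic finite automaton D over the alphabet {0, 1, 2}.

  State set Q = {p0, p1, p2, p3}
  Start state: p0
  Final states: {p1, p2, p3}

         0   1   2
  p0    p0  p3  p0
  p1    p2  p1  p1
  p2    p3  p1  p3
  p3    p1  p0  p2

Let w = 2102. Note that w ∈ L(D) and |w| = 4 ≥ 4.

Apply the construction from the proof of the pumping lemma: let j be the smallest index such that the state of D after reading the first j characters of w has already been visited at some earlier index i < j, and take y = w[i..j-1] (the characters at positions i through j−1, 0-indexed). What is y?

Run of D on w = 2 1 0 2:
  step 0: p0  (start)
  step 1: p0  (read 2: p0→p0)   ← first repeat (p0 seen earlier)
  step 2: p3  (read 1: p0→p3)
  step 3: p1  (read 0: p3→p1)
  step 4: p1  (read 2: p1→p1)

So i = 0, j = 1, giving x = w[0:0] = ε, y = w[0:1] = 2, z = w[1:4] = 102.
Check: |xy| = 1 ≤ 4 and |y| = 1 ≥ 1. Reading y takes D from p0 back to p0, so every xyⁱz is accepted.
Pumping length from the standard proof: p = 4 (the number of states). The repeated state found above gives |xy| = j ≤ 4 and |y| = j − i ≥ 1.

2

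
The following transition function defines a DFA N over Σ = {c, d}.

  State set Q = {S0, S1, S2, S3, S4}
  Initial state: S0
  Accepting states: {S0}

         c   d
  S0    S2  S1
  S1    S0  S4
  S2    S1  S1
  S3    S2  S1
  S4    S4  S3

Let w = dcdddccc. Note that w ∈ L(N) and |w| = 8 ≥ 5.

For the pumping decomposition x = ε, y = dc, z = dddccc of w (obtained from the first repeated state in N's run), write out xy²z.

xy^2z = ε·dc·dc·dddccc = dcdcdddccc.
Reading y = dc takes N from S0 back to S0, so after x·y·y the machine is still in S0, and z then leads to the accepting state S0. Hence dcdcdddccc ∈ L(N).

dcdcdddccc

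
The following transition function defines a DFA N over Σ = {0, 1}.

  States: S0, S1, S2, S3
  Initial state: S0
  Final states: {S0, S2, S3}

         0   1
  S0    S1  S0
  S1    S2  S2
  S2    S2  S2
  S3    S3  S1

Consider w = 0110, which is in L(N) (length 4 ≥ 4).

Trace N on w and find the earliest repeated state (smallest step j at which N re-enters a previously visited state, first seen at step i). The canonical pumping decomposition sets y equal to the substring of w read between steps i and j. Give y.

1

Run of N on w = 0 1 1 0:
  step 0: S0  (start)
  step 1: S1  (read 0: S0→S1)
  step 2: S2  (read 1: S1→S2)
  step 3: S2  (read 1: S2→S2)   ← first repeat (S2 seen earlier)
  step 4: S2  (read 0: S2→S2)

So i = 2, j = 3, giving x = w[0:2] = 01, y = w[2:3] = 1, z = w[3:4] = 0.
Check: |xy| = 3 ≤ 4 and |y| = 1 ≥ 1. Reading y takes N from S2 back to S2, so every xyⁱz is accepted.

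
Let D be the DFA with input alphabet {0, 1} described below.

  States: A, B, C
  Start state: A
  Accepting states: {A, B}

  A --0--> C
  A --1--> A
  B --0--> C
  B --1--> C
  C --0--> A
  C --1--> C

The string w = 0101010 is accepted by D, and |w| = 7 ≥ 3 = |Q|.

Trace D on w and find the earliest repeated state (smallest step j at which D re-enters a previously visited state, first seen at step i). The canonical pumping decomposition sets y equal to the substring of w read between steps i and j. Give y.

Run of D on w = 0 1 0 1 0 1 0:
  step 0: A  (start)
  step 1: C  (read 0: A→C)
  step 2: C  (read 1: C→C)   ← first repeat (C seen earlier)
  step 3: A  (read 0: C→A)
  step 4: A  (read 1: A→A)
  step 5: C  (read 0: A→C)
  step 6: C  (read 1: C→C)
  step 7: A  (read 0: C→A)

So i = 1, j = 2, giving x = w[0:1] = 0, y = w[1:2] = 1, z = w[2:7] = 01010.
Check: |xy| = 2 ≤ 3 and |y| = 1 ≥ 1. Reading y takes D from C back to C, so every xyⁱz is accepted.
Since D has 3 states, any run of length ≥ 3 visits 3+1 states, so by pigeonhole some state repeats within the first 3 steps — that repeat gives the pumpable loop.

1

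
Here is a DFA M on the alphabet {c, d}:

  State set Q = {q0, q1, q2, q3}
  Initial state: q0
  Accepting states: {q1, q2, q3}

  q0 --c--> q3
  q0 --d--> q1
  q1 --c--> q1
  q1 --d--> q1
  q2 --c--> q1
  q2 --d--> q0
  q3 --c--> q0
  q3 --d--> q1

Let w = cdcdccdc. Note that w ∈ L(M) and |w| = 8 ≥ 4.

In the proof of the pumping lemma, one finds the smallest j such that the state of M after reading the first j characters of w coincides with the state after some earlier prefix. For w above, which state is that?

State sequence: q0 -c-> q3 -d-> q1 -c-> q1 -d-> q1 -c-> q1 -c-> q1 -d-> q1 -c-> q1
First repeat at step 3: q1 was already visited.

The earliest repeat is at step j = 3: M is in q1, which it already visited at step i = 2.
The DFA has 4 states, so the proof of the pumping lemma guarantees a repeated state among the first 4+1 visited; the segment between the two visits is the pumpable y.

q1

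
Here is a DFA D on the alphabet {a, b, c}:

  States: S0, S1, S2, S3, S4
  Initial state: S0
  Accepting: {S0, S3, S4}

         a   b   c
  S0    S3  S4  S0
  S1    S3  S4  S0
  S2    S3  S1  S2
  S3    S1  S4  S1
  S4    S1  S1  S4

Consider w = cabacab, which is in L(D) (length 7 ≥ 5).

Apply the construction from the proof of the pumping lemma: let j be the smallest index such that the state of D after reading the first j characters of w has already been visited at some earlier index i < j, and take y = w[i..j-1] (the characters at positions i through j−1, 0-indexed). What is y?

c

Run of D on w = c a b a c a b:
  step 0: S0  (start)
  step 1: S0  (read c: S0→S0)   ← first repeat (S0 seen earlier)
  step 2: S3  (read a: S0→S3)
  step 3: S4  (read b: S3→S4)
  step 4: S1  (read a: S4→S1)
  step 5: S0  (read c: S1→S0)
  step 6: S3  (read a: S0→S3)
  step 7: S4  (read b: S3→S4)

So i = 0, j = 1, giving x = w[0:0] = ε, y = w[0:1] = c, z = w[1:7] = abacab.
Check: |xy| = 1 ≤ 5 and |y| = 1 ≥ 1. Reading y takes D from S0 back to S0, so every xyⁱz is accepted.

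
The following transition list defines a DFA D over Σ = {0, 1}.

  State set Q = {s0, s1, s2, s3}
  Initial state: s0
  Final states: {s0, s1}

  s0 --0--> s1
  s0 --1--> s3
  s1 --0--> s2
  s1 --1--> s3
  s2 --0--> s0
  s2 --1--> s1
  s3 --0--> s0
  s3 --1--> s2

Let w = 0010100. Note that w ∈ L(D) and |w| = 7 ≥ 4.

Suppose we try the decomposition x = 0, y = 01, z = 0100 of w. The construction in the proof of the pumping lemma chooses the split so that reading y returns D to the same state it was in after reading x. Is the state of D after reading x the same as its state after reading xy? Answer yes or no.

Run of D on the first 3 characters of w = 0 0 1:
  step 0: s0  (start)
  step 1: s1  (read 0: s0→s1)
  step 2: s2  (read 0: s1→s2)
  step 3: s1  (read 1: s2→s1)

After x (step 1): s1. After xy (step 3): s1.
They match, so y = 01 drives D around a cycle from s1 back to itself; pumping y any number of times keeps D in s1 before reading z, and xyⁱz ∈ L(D) for every i ≥ 0.

yes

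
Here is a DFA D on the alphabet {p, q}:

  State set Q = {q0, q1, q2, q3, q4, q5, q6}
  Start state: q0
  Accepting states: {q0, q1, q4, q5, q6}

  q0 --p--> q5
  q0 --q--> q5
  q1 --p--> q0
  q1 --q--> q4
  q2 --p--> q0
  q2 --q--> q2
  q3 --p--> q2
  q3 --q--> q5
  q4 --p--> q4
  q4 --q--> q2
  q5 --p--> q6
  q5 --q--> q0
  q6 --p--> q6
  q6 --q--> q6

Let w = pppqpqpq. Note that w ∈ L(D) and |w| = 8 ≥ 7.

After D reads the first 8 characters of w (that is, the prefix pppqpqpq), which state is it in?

State sequence: q0 -p-> q5 -p-> q6 -p-> q6 -q-> q6 -p-> q6 -q-> q6 -p-> q6 -q-> q6

After reading 8 characters, D is in state q6.
(This kind of state-tracing is the core of the pumping-lemma construction: with 7 states, pigeonhole forces a repeat within the first 7 steps.)

q6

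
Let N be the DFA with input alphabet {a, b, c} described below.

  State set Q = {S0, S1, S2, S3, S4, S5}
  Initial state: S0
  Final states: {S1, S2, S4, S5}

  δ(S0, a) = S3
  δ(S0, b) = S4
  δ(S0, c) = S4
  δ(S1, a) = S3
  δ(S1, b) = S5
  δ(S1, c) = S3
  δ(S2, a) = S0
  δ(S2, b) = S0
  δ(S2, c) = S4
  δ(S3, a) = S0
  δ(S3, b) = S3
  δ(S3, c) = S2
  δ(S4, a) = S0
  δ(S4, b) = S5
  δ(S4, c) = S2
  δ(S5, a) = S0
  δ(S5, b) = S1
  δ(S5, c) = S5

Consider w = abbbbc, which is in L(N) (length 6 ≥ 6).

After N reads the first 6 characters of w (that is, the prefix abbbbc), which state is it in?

State sequence: S0 -a-> S3 -b-> S3 -b-> S3 -b-> S3 -b-> S3 -c-> S2

After reading 6 characters, N is in state S2.
(This kind of state-tracing is the core of the pumping-lemma construction: with 6 states, pigeonhole forces a repeat within the first 6 steps.)

S2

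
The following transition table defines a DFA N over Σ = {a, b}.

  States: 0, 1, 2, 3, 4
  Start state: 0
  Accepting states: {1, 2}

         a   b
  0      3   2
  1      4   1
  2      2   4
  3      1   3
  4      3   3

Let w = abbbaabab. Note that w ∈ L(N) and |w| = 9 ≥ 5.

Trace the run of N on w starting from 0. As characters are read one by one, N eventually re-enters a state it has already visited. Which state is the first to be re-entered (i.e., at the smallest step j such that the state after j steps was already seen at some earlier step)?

3

State sequence: 0 -a-> 3 -b-> 3 -b-> 3 -b-> 3 -a-> 1 -a-> 4 -b-> 3 -a-> 1 -b-> 1
First repeat at step 2: 3 was already visited.

The earliest repeat is at step j = 2: N is in 3, which it already visited at step i = 1.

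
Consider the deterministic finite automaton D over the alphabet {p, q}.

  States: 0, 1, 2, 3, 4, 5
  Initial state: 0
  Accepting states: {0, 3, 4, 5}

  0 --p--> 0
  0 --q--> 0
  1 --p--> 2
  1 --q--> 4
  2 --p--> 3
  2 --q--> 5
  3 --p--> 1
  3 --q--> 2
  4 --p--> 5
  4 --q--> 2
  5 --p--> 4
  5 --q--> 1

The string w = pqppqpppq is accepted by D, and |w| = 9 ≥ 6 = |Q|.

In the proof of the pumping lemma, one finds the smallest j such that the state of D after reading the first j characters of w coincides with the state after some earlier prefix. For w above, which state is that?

0

Run of D on w = p q p p q p p p q:
  step 0: 0  (start)
  step 1: 0  (read p: 0→0)   ← first repeat (0 seen earlier)
  step 2: 0  (read q: 0→0)
  step 3: 0  (read p: 0→0)
  step 4: 0  (read p: 0→0)
  step 5: 0  (read q: 0→0)
  step 6: 0  (read p: 0→0)
  step 7: 0  (read p: 0→0)
  step 8: 0  (read p: 0→0)
  step 9: 0  (read q: 0→0)

The earliest repeat is at step j = 1: D is in 0, which it already visited at step i = 0.
Since D has 6 states, any run of length ≥ 6 visits 6+1 states, so by pigeonhole some state repeats within the first 6 steps — that repeat gives the pumpable loop.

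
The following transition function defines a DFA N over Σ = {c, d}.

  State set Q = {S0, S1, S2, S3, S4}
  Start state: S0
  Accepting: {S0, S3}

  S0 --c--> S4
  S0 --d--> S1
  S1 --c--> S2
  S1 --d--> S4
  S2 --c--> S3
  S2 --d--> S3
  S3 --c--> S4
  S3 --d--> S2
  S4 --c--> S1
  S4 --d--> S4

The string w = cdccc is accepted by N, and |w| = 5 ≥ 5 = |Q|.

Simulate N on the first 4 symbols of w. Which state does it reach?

S2

Run of N on the first 4 characters of w = c d c c:
  step 0: S0  (start)
  step 1: S4  (read c: S0→S4)
  step 2: S4  (read d: S4→S4)
  step 3: S1  (read c: S4→S1)
  step 4: S2  (read c: S1→S2)

After reading 4 characters, N is in state S2.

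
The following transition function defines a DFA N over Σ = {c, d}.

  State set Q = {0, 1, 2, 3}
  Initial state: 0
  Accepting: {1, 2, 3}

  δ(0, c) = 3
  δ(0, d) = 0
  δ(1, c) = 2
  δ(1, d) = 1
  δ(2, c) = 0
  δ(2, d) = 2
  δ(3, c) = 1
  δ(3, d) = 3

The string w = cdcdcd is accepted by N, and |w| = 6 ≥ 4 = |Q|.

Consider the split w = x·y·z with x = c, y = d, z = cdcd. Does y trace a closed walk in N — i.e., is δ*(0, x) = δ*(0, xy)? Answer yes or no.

Run of N on the first 2 characters of w = c d:
  step 0: 0  (start)
  step 1: 3  (read c: 0→3)
  step 2: 3  (read d: 3→3)

After x (step 1): 3. After xy (step 2): 3.
They match, so y = d drives N around a cycle from 3 back to itself; pumping y any number of times keeps N in 3 before reading z, and xyⁱz ∈ L(N) for every i ≥ 0.

yes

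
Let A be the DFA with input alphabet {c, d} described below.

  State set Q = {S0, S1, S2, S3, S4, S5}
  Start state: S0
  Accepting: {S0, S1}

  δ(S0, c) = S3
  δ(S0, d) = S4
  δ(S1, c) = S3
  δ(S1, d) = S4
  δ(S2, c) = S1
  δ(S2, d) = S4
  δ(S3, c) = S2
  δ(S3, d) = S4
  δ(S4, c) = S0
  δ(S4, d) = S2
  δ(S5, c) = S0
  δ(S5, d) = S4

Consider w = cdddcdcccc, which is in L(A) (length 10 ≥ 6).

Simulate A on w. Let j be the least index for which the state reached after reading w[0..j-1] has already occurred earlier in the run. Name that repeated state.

S4

Run of A on w = c d d d c d c c c c:
  step 0: S0  (start)
  step 1: S3  (read c: S0→S3)
  step 2: S4  (read d: S3→S4)
  step 3: S2  (read d: S4→S2)
  step 4: S4  (read d: S2→S4)   ← first repeat (S4 seen earlier)
  step 5: S0  (read c: S4→S0)
  step 6: S4  (read d: S0→S4)
  step 7: S0  (read c: S4→S0)
  step 8: S3  (read c: S0→S3)
  step 9: S2  (read c: S3→S2)
  step 10: S1  (read c: S2→S1)

The earliest repeat is at step j = 4: A is in S4, which it already visited at step i = 2.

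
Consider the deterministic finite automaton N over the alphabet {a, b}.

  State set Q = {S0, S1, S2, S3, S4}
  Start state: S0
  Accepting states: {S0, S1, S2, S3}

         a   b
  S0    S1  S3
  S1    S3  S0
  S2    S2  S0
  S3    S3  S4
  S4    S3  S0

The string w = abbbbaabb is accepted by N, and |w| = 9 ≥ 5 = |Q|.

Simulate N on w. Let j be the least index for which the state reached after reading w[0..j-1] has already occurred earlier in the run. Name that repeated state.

State sequence: S0 -a-> S1 -b-> S0 -b-> S3 -b-> S4 -b-> S0 -a-> S1 -a-> S3 -b-> S4 -b-> S0
First repeat at step 2: S0 was already visited.

The earliest repeat is at step j = 2: N is in S0, which it already visited at step i = 0.

S0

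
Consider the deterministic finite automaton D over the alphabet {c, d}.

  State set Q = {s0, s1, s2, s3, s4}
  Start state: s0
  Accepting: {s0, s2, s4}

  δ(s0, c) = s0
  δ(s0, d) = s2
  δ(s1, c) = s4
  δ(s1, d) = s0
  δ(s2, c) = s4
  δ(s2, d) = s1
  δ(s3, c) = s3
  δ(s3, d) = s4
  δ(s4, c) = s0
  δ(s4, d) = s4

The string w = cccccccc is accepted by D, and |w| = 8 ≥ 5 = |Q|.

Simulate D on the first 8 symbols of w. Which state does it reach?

State sequence: s0 -c-> s0 -c-> s0 -c-> s0 -c-> s0 -c-> s0 -c-> s0 -c-> s0 -c-> s0

After reading 8 characters, D is in state s0.

s0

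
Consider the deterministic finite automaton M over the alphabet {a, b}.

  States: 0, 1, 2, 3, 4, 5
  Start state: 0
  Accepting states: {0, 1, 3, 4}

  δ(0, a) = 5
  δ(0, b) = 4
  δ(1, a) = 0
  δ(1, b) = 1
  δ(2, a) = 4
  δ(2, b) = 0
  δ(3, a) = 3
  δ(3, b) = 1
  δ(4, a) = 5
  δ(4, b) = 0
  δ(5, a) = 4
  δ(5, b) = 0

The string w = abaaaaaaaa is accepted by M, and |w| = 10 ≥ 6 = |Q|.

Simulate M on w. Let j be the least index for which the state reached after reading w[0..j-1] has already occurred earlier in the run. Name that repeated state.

State sequence: 0 -a-> 5 -b-> 0 -a-> 5 -a-> 4 -a-> 5 -a-> 4 -a-> 5 -a-> 4 -a-> 5 -a-> 4
First repeat at step 2: 0 was already visited.

The earliest repeat is at step j = 2: M is in 0, which it already visited at step i = 0.
The DFA has 6 states, so the proof of the pumping lemma guarantees a repeated state among the first 6+1 visited; the segment between the two visits is the pumpable y.

0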